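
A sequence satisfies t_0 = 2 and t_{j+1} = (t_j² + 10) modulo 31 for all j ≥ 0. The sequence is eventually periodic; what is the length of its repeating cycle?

5

Computing terms: t_0 = 2,  t_1 = 14,  t_2 = 20,  t_3 = 7,  t_4 = 28,  t_5 = 19,  t_6 = 30,  t_7 = 11,  t_8 = 7.
Since t_8 = t_3 = 7, the sequence is eventually periodic: after a pre-period of length 3 it cycles with period 5.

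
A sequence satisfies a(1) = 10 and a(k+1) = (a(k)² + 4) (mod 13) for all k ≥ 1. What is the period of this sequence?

Listing terms: a(1) = 10, a(2) = 0, a(3) = 4, a(4) = 7, a(5) = 1, a(6) = 5, a(7) = 3, a(8) = 0.
Since a(8) = a(2) = 0, the sequence is eventually periodic: after a pre-period of length 1 it cycles with period 6.

6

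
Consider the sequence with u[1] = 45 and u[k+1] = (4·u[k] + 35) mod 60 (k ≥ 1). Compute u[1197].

u[1] = 45; u[2] = 35; u[3] = 55; u[4] = 15; u[5] = 35.
Since u[5] = u[2] = 35, the sequence is eventually periodic: after a pre-period of length 1 it cycles with period 3.
For k ≥ 2, u[k] depends only on (k - 2) mod 3. (1197 - 2) mod 3 = 1, so u[1197] = u[3] = 55.

55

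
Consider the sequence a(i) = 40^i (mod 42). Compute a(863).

10

a(0) = 1,  a(1) = 40,  a(2) = 4,  a(3) = 34,  a(4) = 16,  a(5) = 10,  a(6) = 22,  a(7) = 40.
Since a(7) = a(1) = 40, the sequence is eventually periodic: after a pre-period of length 1 it cycles with period 6.
For i ≥ 1, a(i) depends only on (i - 1) mod 6. (863 - 1) mod 6 = 4, so a(863) = a(5) = 10.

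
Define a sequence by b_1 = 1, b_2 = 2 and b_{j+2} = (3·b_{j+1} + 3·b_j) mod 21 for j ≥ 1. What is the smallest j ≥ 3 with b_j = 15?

6

We have b_1 = 1,  b_2 = 2,  b_3 = 9,  b_4 = 12,  b_5 = 0,  b_6 = 15,  b_7 = 3,  b_8 = 12,  b_9 = 3,  b_{10} = 3,  b_{11} = 18,  b_{12} = 0,  b_{13} = 12,  b_{14} = 15,  b_{15} = 18,  b_{16} = 15,  b_{17} = 15,  b_{18} = 6,  b_{19} = 0,  b_{20} = 18,  b_{21} = 12,  b_{22} = 6,  b_{23} = 12,  b_{24} = 12,  b_{25} = 9,  b_{26} = 0,  b_{27} = 6,  b_{28} = 18,  b_{29} = 9,  b_{30} = 18,  b_{31} = 18,  b_{32} = 3,  b_{33} = 0,  b_{34} = 9,  b_{35} = 6,  b_{36} = 3,  b_{37} = 6,  b_{38} = 6,  b_{39} = 15,  b_{40} = 0,  b_{41} = 3,  b_{42} = 9,  b_{43} = 15,  b_{44} = 9,  b_{45} = 9,  b_{46} = 12.
Since (b_{45}, b_{46}) = (b_3, b_4) = (9, 12) (two consecutive terms determine the rest), the sequence is eventually periodic: after a pre-period of length 2 it cycles with period 42.
The value 15 first appears (with j ≥ 3) at b_6.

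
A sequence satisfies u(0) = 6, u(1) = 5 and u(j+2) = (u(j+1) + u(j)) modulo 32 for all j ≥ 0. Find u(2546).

11

We have u(0) = 6, u(1) = 5, u(2) = 11, u(3) = 16, u(4) = 27, u(5) = 11, u(6) = 6, u(7) = 17, u(8) = 23, u(9) = 8, u(10) = 31, u(11) = 7, u(12) = 6, u(13) = 13, u(14) = 19, u(15) = 0, u(16) = 19, u(17) = 19, u(18) = 6, u(19) = 25, u(20) = 31, u(21) = 24, u(22) = 23, u(23) = 15, u(24) = 6, u(25) = 21, u(26) = 27, u(27) = 16, u(28) = 11, u(29) = 27, u(30) = 6, u(31) = 1, u(32) = 7, u(33) = 8, u(34) = 15, u(35) = 23, u(36) = 6, u(37) = 29, u(38) = 3, u(39) = 0, u(40) = 3, u(41) = 3, u(42) = 6, u(43) = 9, u(44) = 15, u(45) = 24, u(46) = 7, u(47) = 31, u(48) = 6, u(49) = 5.
The sequence repeats with period 48.
So u(2546) = u(0 + ((2546-0) mod 48)) = u(2) = 11.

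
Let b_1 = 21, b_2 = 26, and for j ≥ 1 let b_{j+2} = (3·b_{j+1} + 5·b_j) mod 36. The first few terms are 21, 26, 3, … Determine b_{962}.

Listing terms: b_1 = 21; b_2 = 26; b_3 = 3; b_4 = 31; b_5 = 0; b_6 = 11; b_7 = 33; b_8 = 10; b_9 = 15; b_{10} = 23; b_{11} = 0; b_{12} = 7; b_{13} = 21; b_{14} = 26.
The sequence repeats with period 12.
So b_{962} = b_{1 + ((962-1) mod 12)} = b_2 = 26.

26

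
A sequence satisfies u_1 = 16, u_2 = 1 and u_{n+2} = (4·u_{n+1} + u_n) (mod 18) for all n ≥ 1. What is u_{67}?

2

We have u_1 = 16, u_2 = 1, u_3 = 2, u_4 = 9, u_5 = 2, u_6 = 17, u_7 = 16, u_8 = 9, u_9 = 16, u_{10} = 1.
The sequence repeats with period 8.
(67 - 1) mod 8 = 2, so u_{67} = u_3 = 2.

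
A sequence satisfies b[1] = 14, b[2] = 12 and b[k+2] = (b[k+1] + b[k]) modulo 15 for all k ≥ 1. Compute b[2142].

We have b[1] = 14, b[2] = 12, b[3] = 11, b[4] = 8, b[5] = 4, b[6] = 12, b[7] = 1, b[8] = 13, b[9] = 14, b[10] = 12.
The sequence repeats with period 8.
So b[2142] = b[1 + ((2142-1) mod 8)] = b[6] = 12.

12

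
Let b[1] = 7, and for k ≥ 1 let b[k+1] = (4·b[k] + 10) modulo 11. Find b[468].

8

Listing terms: b[1] = 7; b[2] = 5; b[3] = 8; b[4] = 9; b[5] = 2; b[6] = 7.
The sequence repeats with period 5.
So b[468] = b[1 + ((468-1) mod 5)] = b[3] = 8.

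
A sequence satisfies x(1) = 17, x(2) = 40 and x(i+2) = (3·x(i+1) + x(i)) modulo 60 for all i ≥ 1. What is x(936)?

x(1) = 17, x(2) = 40, x(3) = 17, x(4) = 31, x(5) = 50, x(6) = 1, x(7) = 53, x(8) = 40, x(9) = 53, x(10) = 19, x(11) = 50, x(12) = 49, x(13) = 17, x(14) = 40.
The sequence repeats with period 12.
(936 - 1) mod 12 = 11, so x(936) = x(12) = 49.

49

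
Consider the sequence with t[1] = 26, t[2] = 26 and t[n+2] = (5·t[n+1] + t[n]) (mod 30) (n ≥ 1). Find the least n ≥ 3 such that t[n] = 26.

Listing terms: t[1] = 26, t[2] = 26, t[3] = 6, t[4] = 26, t[5] = 16, t[6] = 16, t[7] = 6, t[8] = 16, t[9] = 26, t[10] = 26.
The sequence repeats with period 8.
The value 26 first appears (with n ≥ 3) at t[4].

4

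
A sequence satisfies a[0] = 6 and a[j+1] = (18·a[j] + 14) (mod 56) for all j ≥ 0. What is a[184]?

10

We have a[0] = 6,  a[1] = 10,  a[2] = 26,  a[3] = 34,  a[4] = 10.
Since a[4] = a[1] = 10, the sequence is eventually periodic: after a pre-period of length 1 it cycles with period 3.
For j ≥ 1, a[j] depends only on (j - 1) mod 3. (184 - 1) mod 3 = 0, so a[184] = a[1] = 10.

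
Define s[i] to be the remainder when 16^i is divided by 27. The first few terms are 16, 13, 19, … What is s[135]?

1

Computing terms: s[1] = 16,  s[2] = 13,  s[3] = 19,  s[4] = 7,  s[5] = 4,  s[6] = 10,  s[7] = 25,  s[8] = 22,  s[9] = 1,  s[10] = 16.
The sequence repeats with period 9.
(135 - 1) mod 9 = 8, so s[135] = s[9] = 1.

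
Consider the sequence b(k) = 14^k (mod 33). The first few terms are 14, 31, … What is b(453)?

5

Listing terms: b(1) = 14; b(2) = 31; b(3) = 5; b(4) = 4; b(5) = 23; b(6) = 25; b(7) = 20; b(8) = 16; b(9) = 26; b(10) = 1; b(11) = 14.
Since b(11) = b(1) = 14, the sequence is periodic with period 10.
So b(453) = b(1 + ((453-1) mod 10)) = b(3) = 5.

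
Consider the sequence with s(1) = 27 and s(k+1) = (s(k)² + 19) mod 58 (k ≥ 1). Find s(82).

24

We have s(1) = 27,  s(2) = 52,  s(3) = 55,  s(4) = 28,  s(5) = 49,  s(6) = 42,  s(7) = 43,  s(8) = 12,  s(9) = 47,  s(10) = 24,  s(11) = 15,  s(12) = 12.
Since s(12) = s(8) = 12, the sequence is eventually periodic: after a pre-period of length 7 it cycles with period 4.
For k ≥ 8, s(k) depends only on (k - 8) mod 4. (82 - 8) mod 4 = 2, so s(82) = s(10) = 24.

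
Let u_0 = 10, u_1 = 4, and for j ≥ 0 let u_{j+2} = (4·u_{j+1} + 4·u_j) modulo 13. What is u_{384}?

12

Computing terms: u_0 = 10, u_1 = 4, u_2 = 4, u_3 = 6, u_4 = 1, u_5 = 2, u_6 = 12, u_7 = 4, u_8 = 12, u_9 = 12, u_{10} = 5, u_{11} = 3, u_{12} = 6, u_{13} = 10, u_{14} = 12, u_{15} = 10, u_{16} = 10, u_{17} = 2, u_{18} = 9, u_{19} = 5, u_{20} = 4, u_{21} = 10, u_{22} = 4.
The sequence repeats with period 21.
(384 - 0) mod 21 = 6, so u_{384} = u_6 = 12.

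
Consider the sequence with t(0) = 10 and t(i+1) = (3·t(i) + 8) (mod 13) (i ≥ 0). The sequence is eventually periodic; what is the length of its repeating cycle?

3

Computing terms: t(0) = 10; t(1) = 12; t(2) = 5; t(3) = 10.
Since t(3) = t(0) = 10, the sequence is periodic with period 3.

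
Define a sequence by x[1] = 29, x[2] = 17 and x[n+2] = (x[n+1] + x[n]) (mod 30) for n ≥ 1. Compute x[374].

We have x[1] = 29; x[2] = 17; x[3] = 16; x[4] = 3; x[5] = 19; x[6] = 22; x[7] = 11; x[8] = 3; x[9] = 14; x[10] = 17; x[11] = 1; x[12] = 18; x[13] = 19; x[14] = 7; x[15] = 26; x[16] = 3; x[17] = 29; x[18] = 2; x[19] = 1; x[20] = 3; x[21] = 4; x[22] = 7; x[23] = 11; x[24] = 18; x[25] = 29; x[26] = 17.
Since (x[25], x[26]) = (x[1], x[2]) = (29, 17) (two consecutive terms determine the rest), the sequence is periodic with period 24.
(374 - 1) mod 24 = 13, so x[374] = x[14] = 7.

7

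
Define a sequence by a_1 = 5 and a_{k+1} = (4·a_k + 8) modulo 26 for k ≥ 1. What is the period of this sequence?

6

Computing terms: a_1 = 5; a_2 = 2; a_3 = 16; a_4 = 20; a_5 = 10; a_6 = 22; a_7 = 18; a_8 = 2.
Since a_8 = a_2 = 2, the sequence is eventually periodic: after a pre-period of length 1 it cycles with period 6.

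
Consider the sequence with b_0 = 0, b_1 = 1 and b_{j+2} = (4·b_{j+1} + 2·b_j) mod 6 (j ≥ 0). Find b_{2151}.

0

Computing terms: b_0 = 0,  b_1 = 1,  b_2 = 4,  b_3 = 0,  b_4 = 2,  b_5 = 2,  b_6 = 0,  b_7 = 4,  b_8 = 4,  b_9 = 0.
Since (b_8, b_9) = (b_2, b_3) = (4, 0) (two consecutive terms determine the rest), the sequence is eventually periodic: after a pre-period of length 2 it cycles with period 6.
For j ≥ 2, b_j depends only on (j - 2) mod 6. (2151 - 2) mod 6 = 1, so b_{2151} = b_3 = 0.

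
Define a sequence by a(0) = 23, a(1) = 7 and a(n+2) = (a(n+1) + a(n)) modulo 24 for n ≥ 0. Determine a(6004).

a(0) = 23, a(1) = 7, a(2) = 6, a(3) = 13, a(4) = 19, a(5) = 8, a(6) = 3, a(7) = 11, a(8) = 14, a(9) = 1, a(10) = 15, a(11) = 16, a(12) = 7, a(13) = 23, a(14) = 6, a(15) = 5, a(16) = 11, a(17) = 16, a(18) = 3, a(19) = 19, a(20) = 22, a(21) = 17, a(22) = 15, a(23) = 8, a(24) = 23, a(25) = 7.
Since (a(24), a(25)) = (a(0), a(1)) = (23, 7) (two consecutive terms determine the rest), the sequence is periodic with period 24.
So a(6004) = a(0 + ((6004-0) mod 24)) = a(4) = 19.

19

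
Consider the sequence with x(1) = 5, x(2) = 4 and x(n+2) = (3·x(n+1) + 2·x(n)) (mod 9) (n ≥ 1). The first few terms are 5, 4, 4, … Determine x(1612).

2

We have x(1) = 5, x(2) = 4, x(3) = 4, x(4) = 2, x(5) = 5, x(6) = 1, x(7) = 4, x(8) = 5, x(9) = 5, x(10) = 7, x(11) = 4, x(12) = 8, x(13) = 5, x(14) = 4.
The sequence repeats with period 12.
(1612 - 1) mod 12 = 3, so x(1612) = x(4) = 2.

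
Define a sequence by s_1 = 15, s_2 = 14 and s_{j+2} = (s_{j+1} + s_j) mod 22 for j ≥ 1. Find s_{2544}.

s_1 = 15; s_2 = 14; s_3 = 7; s_4 = 21; s_5 = 6; s_6 = 5; s_7 = 11; s_8 = 16; s_9 = 5; s_{10} = 21; s_{11} = 4; s_{12} = 3; s_{13} = 7; s_{14} = 10; s_{15} = 17; s_{16} = 5; s_{17} = 0; s_{18} = 5; s_{19} = 5; s_{20} = 10; s_{21} = 15; s_{22} = 3; s_{23} = 18; s_{24} = 21; s_{25} = 17; s_{26} = 16; s_{27} = 11; s_{28} = 5; s_{29} = 16; s_{30} = 21; s_{31} = 15; s_{32} = 14.
The sequence repeats with period 30.
(2544 - 1) mod 30 = 23, so s_{2544} = s_{24} = 21.

21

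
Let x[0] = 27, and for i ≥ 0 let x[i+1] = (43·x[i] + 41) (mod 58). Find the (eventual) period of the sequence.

28

x[0] = 27; x[1] = 42; x[2] = 49; x[3] = 2; x[4] = 11; x[5] = 50; x[6] = 45; x[7] = 4; x[8] = 39; x[9] = 36; x[10] = 23; x[11] = 44; x[12] = 19; x[13] = 46; x[14] = 47; x[15] = 32; x[16] = 25; x[17] = 14; x[18] = 5; x[19] = 24; x[20] = 29; x[21] = 12; x[22] = 35; x[23] = 38; x[24] = 51; x[25] = 30; x[26] = 55; x[27] = 28; x[28] = 27.
Since x[28] = x[0] = 27, the sequence is periodic with period 28.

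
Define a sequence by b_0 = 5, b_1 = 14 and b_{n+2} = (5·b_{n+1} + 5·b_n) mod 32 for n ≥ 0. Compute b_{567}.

Computing terms: b_0 = 5,  b_1 = 14,  b_2 = 31,  b_3 = 1,  b_4 = 0,  b_5 = 5,  b_6 = 25,  b_7 = 22,  b_8 = 11,  b_9 = 5,  b_{10} = 16,  b_{11} = 9,  b_{12} = 29,  b_{13} = 30,  b_{14} = 7,  b_{15} = 25,  b_{16} = 0,  b_{17} = 29,  b_{18} = 17,  b_{19} = 6,  b_{20} = 19,  b_{21} = 29,  b_{22} = 16,  b_{23} = 1,  b_{24} = 21,  b_{25} = 14,  b_{26} = 15,  b_{27} = 17,  b_{28} = 0,  b_{29} = 21,  b_{30} = 9,  b_{31} = 22,  b_{32} = 27,  b_{33} = 21,  b_{34} = 16,  b_{35} = 25,  b_{36} = 13,  b_{37} = 30,  b_{38} = 23,  b_{39} = 9,  b_{40} = 0,  b_{41} = 13,  b_{42} = 1,  b_{43} = 6,  b_{44} = 3,  b_{45} = 13,  b_{46} = 16,  b_{47} = 17,  b_{48} = 5,  b_{49} = 14.
Since (b_{48}, b_{49}) = (b_0, b_1) = (5, 14) (two consecutive terms determine the rest), the sequence is periodic with period 48.
(567 - 0) mod 48 = 39, so b_{567} = b_{39} = 9.

9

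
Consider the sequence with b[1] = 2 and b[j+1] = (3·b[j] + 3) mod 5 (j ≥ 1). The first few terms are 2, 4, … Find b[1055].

0

b[1] = 2; b[2] = 4; b[3] = 0; b[4] = 3; b[5] = 2.
Since b[5] = b[1] = 2, the sequence is periodic with period 4.
So b[1055] = b[1 + ((1055-1) mod 4)] = b[3] = 0.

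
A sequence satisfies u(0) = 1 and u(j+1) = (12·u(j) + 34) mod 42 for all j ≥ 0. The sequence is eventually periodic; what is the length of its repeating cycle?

6

u(0) = 1,  u(1) = 4,  u(2) = 40,  u(3) = 10,  u(4) = 28,  u(5) = 34,  u(6) = 22,  u(7) = 4.
Since u(7) = u(1) = 4, the sequence is eventually periodic: after a pre-period of length 1 it cycles with period 6.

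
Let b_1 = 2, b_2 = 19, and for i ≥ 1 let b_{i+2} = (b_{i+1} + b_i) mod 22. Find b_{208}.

10

Listing terms: b_1 = 2, b_2 = 19, b_3 = 21, b_4 = 18, b_5 = 17, b_6 = 13, b_7 = 8, b_8 = 21, b_9 = 7, b_{10} = 6, b_{11} = 13, b_{12} = 19, b_{13} = 10, b_{14} = 7, b_{15} = 17, b_{16} = 2, b_{17} = 19.
Since (b_{16}, b_{17}) = (b_1, b_2) = (2, 19) (two consecutive terms determine the rest), the sequence is periodic with period 15.
(208 - 1) mod 15 = 12, so b_{208} = b_{13} = 10.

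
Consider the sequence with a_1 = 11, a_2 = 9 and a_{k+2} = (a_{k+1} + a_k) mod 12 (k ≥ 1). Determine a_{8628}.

Listing terms: a_1 = 11,  a_2 = 9,  a_3 = 8,  a_4 = 5,  a_5 = 1,  a_6 = 6,  a_7 = 7,  a_8 = 1,  a_9 = 8,  a_{10} = 9,  a_{11} = 5,  a_{12} = 2,  a_{13} = 7,  a_{14} = 9,  a_{15} = 4,  a_{16} = 1,  a_{17} = 5,  a_{18} = 6,  a_{19} = 11,  a_{20} = 5,  a_{21} = 4,  a_{22} = 9,  a_{23} = 1,  a_{24} = 10,  a_{25} = 11,  a_{26} = 9.
The sequence repeats with period 24.
(8628 - 1) mod 24 = 11, so a_{8628} = a_{12} = 2.

2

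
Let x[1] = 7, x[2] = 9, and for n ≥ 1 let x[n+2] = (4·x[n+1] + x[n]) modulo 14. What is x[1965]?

We have x[1] = 7; x[2] = 9; x[3] = 1; x[4] = 13; x[5] = 11; x[6] = 1; x[7] = 1; x[8] = 5; x[9] = 7; x[10] = 5; x[11] = 13; x[12] = 1; x[13] = 3; x[14] = 13; x[15] = 13; x[16] = 9; x[17] = 7; x[18] = 9.
The sequence repeats with period 16.
So x[1965] = x[1 + ((1965-1) mod 16)] = x[13] = 3.

3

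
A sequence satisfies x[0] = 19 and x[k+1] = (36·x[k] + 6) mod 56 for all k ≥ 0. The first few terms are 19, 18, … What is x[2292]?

Listing terms: x[0] = 19,  x[1] = 18,  x[2] = 38,  x[3] = 30,  x[4] = 22,  x[5] = 14,  x[6] = 6,  x[7] = 54,  x[8] = 46,  x[9] = 38.
Since x[9] = x[2] = 38, the sequence is eventually periodic: after a pre-period of length 2 it cycles with period 7.
For k ≥ 2, x[k] depends only on (k - 2) mod 7. (2292 - 2) mod 7 = 1, so x[2292] = x[3] = 30.

30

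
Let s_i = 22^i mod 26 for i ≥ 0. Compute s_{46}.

s_0 = 1,  s_1 = 22,  s_2 = 16,  s_3 = 14,  s_4 = 22.
Since s_4 = s_1 = 22, the sequence is eventually periodic: after a pre-period of length 1 it cycles with period 3.
For i ≥ 1, s_i depends only on (i - 1) mod 3. (46 - 1) mod 3 = 0, so s_{46} = s_1 = 22.

22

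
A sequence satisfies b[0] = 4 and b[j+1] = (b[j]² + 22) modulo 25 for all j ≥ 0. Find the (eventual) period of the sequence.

b[0] = 4; b[1] = 13; b[2] = 16; b[3] = 3; b[4] = 6; b[5] = 8; b[6] = 11; b[7] = 18; b[8] = 21; b[9] = 13.
Since b[9] = b[1] = 13, the sequence is eventually periodic: after a pre-period of length 1 it cycles with period 8.

8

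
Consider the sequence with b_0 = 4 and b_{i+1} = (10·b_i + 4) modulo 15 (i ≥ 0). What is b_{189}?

Listing terms: b_0 = 4; b_1 = 14; b_2 = 9; b_3 = 4.
Since b_3 = b_0 = 4, the sequence is periodic with period 3.
So b_{189} = b_{0 + ((189-0) mod 3)} = b_0 = 4.

4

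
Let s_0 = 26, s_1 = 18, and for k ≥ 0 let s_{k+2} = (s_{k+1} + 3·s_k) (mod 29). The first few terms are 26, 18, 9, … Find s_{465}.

Listing terms: s_0 = 26; s_1 = 18; s_2 = 9; s_3 = 5; s_4 = 3; s_5 = 18; s_6 = 27; s_7 = 23; s_8 = 17; s_9 = 28; s_{10} = 21; s_{11} = 18; s_{12} = 23; s_{13} = 19; s_{14} = 1; s_{15} = 0; s_{16} = 3; s_{17} = 3; s_{18} = 12; s_{19} = 21; s_{20} = 28; s_{21} = 4; s_{22} = 1; s_{23} = 13; s_{24} = 16; s_{25} = 26; s_{26} = 16; s_{27} = 7; s_{28} = 26; s_{29} = 18.
Since (s_{28}, s_{29}) = (s_0, s_1) = (26, 18) (two consecutive terms determine the rest), the sequence is periodic with period 28.
So s_{465} = s_{0 + ((465-0) mod 28)} = s_{17} = 3.

3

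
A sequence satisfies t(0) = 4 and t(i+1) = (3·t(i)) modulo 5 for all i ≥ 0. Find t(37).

2

Listing terms: t(0) = 4; t(1) = 2; t(2) = 1; t(3) = 3; t(4) = 4.
The sequence repeats with period 4.
(37 - 0) mod 4 = 1, so t(37) = t(1) = 2.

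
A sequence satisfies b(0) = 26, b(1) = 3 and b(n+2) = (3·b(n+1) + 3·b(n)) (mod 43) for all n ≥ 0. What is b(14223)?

Listing terms: b(0) = 26; b(1) = 3; b(2) = 1; b(3) = 12; b(4) = 39; b(5) = 24; b(6) = 17; b(7) = 37; b(8) = 33; b(9) = 38; b(10) = 41; b(11) = 22; b(12) = 17; b(13) = 31; b(14) = 15; b(15) = 9; b(16) = 29; b(17) = 28; b(18) = 42; b(19) = 38; b(20) = 25; b(21) = 17; b(22) = 40; b(23) = 42; b(24) = 31; b(25) = 4; b(26) = 19; b(27) = 26; b(28) = 6; b(29) = 10; b(30) = 5; b(31) = 2; b(32) = 21; b(33) = 26; b(34) = 12; b(35) = 28; b(36) = 34; b(37) = 14; b(38) = 15; b(39) = 1; b(40) = 5; b(41) = 18; b(42) = 26; b(43) = 3.
Since (b(42), b(43)) = (b(0), b(1)) = (26, 3) (two consecutive terms determine the rest), the sequence is periodic with period 42.
So b(14223) = b(0 + ((14223-0) mod 42)) = b(27) = 26.

26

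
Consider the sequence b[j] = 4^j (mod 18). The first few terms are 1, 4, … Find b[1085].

We have b[0] = 1,  b[1] = 4,  b[2] = 16,  b[3] = 10,  b[4] = 4.
Since b[4] = b[1] = 4, the sequence is eventually periodic: after a pre-period of length 1 it cycles with period 3.
For j ≥ 1, b[j] depends only on (j - 1) mod 3. (1085 - 1) mod 3 = 1, so b[1085] = b[2] = 16.

16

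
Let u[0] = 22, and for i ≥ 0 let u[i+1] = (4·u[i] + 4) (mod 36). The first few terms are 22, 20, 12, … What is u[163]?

20

We have u[0] = 22, u[1] = 20, u[2] = 12, u[3] = 16, u[4] = 32, u[5] = 24, u[6] = 28, u[7] = 8, u[8] = 0, u[9] = 4, u[10] = 20.
Since u[10] = u[1] = 20, the sequence is eventually periodic: after a pre-period of length 1 it cycles with period 9.
For i ≥ 1, u[i] depends only on (i - 1) mod 9. (163 - 1) mod 9 = 0, so u[163] = u[1] = 20.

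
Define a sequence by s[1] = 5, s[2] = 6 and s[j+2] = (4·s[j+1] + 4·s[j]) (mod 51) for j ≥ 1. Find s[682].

45

Listing terms: s[1] = 5,  s[2] = 6,  s[3] = 44,  s[4] = 47,  s[5] = 7,  s[6] = 12,  s[7] = 25,  s[8] = 46,  s[9] = 29,  s[10] = 45,  s[11] = 41,  s[12] = 38,  s[13] = 10,  s[14] = 39,  s[15] = 43,  s[16] = 22,  s[17] = 5,  s[18] = 6.
Since (s[17], s[18]) = (s[1], s[2]) = (5, 6) (two consecutive terms determine the rest), the sequence is periodic with period 16.
So s[682] = s[1 + ((682-1) mod 16)] = s[10] = 45.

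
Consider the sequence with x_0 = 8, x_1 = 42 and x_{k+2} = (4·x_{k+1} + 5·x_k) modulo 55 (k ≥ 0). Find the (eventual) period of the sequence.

We have x_0 = 8,  x_1 = 42,  x_2 = 43,  x_3 = 52,  x_4 = 38,  x_5 = 27,  x_6 = 23,  x_7 = 7,  x_8 = 33,  x_9 = 2,  x_{10} = 8,  x_{11} = 42.
Since (x_{10}, x_{11}) = (x_0, x_1) = (8, 42) (two consecutive terms determine the rest), the sequence is periodic with period 10.

10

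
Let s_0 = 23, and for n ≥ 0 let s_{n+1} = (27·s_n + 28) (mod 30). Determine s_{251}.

Listing terms: s_0 = 23,  s_1 = 19,  s_2 = 1,  s_3 = 25,  s_4 = 13,  s_5 = 19.
Since s_5 = s_1 = 19, the sequence is eventually periodic: after a pre-period of length 1 it cycles with period 4.
For n ≥ 1, s_n depends only on (n - 1) mod 4. (251 - 1) mod 4 = 2, so s_{251} = s_3 = 25.

25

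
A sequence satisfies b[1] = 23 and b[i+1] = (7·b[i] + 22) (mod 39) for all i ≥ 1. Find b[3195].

We have b[1] = 23; b[2] = 27; b[3] = 16; b[4] = 17; b[5] = 24; b[6] = 34; b[7] = 26; b[8] = 9; b[9] = 7; b[10] = 32; b[11] = 12; b[12] = 28; b[13] = 23.
The sequence repeats with period 12.
So b[3195] = b[1 + ((3195-1) mod 12)] = b[3] = 16.

16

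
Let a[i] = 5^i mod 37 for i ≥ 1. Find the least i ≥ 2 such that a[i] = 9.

32

Listing terms: a[1] = 5, a[2] = 25, a[3] = 14, a[4] = 33, a[5] = 17, a[6] = 11, a[7] = 18, a[8] = 16, a[9] = 6, a[10] = 30, a[11] = 2, a[12] = 10, a[13] = 13, a[14] = 28, a[15] = 29, a[16] = 34, a[17] = 22, a[18] = 36, a[19] = 32, a[20] = 12, a[21] = 23, a[22] = 4, a[23] = 20, a[24] = 26, a[25] = 19, a[26] = 21, a[27] = 31, a[28] = 7, a[29] = 35, a[30] = 27, a[31] = 24, a[32] = 9, a[33] = 8, a[34] = 3, a[35] = 15, a[36] = 1, a[37] = 5.
The sequence repeats with period 36.
The value 9 first appears (with i ≥ 2) at a[32].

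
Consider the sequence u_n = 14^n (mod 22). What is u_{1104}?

We have u_0 = 1; u_1 = 14; u_2 = 20; u_3 = 16; u_4 = 4; u_5 = 12; u_6 = 14.
Since u_6 = u_1 = 14, the sequence is eventually periodic: after a pre-period of length 1 it cycles with period 5.
For n ≥ 1, u_n depends only on (n - 1) mod 5. (1104 - 1) mod 5 = 3, so u_{1104} = u_4 = 4.

4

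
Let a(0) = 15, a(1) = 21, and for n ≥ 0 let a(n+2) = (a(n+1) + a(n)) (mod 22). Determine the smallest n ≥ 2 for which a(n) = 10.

We have a(0) = 15, a(1) = 21, a(2) = 14, a(3) = 13, a(4) = 5, a(5) = 18, a(6) = 1, a(7) = 19, a(8) = 20, a(9) = 17, a(10) = 15, a(11) = 10, a(12) = 3, a(13) = 13, a(14) = 16, a(15) = 7, a(16) = 1, a(17) = 8, a(18) = 9, a(19) = 17, a(20) = 4, a(21) = 21, a(22) = 3, a(23) = 2, a(24) = 5, a(25) = 7, a(26) = 12, a(27) = 19, a(28) = 9, a(29) = 6, a(30) = 15, a(31) = 21.
Since (a(30), a(31)) = (a(0), a(1)) = (15, 21) (two consecutive terms determine the rest), the sequence is periodic with period 30.
The value 10 first appears (with n ≥ 2) at a(11).

11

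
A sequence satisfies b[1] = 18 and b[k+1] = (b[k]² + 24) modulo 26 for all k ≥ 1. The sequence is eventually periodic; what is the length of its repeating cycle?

We have b[1] = 18,  b[2] = 10,  b[3] = 20,  b[4] = 8,  b[5] = 10.
Since b[5] = b[2] = 10, the sequence is eventually periodic: after a pre-period of length 1 it cycles with period 3.

3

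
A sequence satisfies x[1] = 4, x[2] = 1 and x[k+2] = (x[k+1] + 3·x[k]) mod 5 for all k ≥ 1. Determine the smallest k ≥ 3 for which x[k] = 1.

4

We have x[1] = 4,  x[2] = 1,  x[3] = 3,  x[4] = 1,  x[5] = 0,  x[6] = 3,  x[7] = 3,  x[8] = 2,  x[9] = 1,  x[10] = 2,  x[11] = 0,  x[12] = 1,  x[13] = 1,  x[14] = 4,  x[15] = 2,  x[16] = 4,  x[17] = 0,  x[18] = 2,  x[19] = 2,  x[20] = 3,  x[21] = 4,  x[22] = 3,  x[23] = 0,  x[24] = 4,  x[25] = 4,  x[26] = 1.
Since (x[25], x[26]) = (x[1], x[2]) = (4, 1) (two consecutive terms determine the rest), the sequence is periodic with period 24.
The value 1 first appears (with k ≥ 3) at x[4].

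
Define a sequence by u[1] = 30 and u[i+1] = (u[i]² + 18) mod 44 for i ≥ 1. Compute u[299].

38

u[1] = 30; u[2] = 38; u[3] = 10; u[4] = 30.
The sequence repeats with period 3.
So u[299] = u[1 + ((299-1) mod 3)] = u[2] = 38.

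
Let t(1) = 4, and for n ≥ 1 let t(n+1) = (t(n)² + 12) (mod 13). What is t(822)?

3

Listing terms: t(1) = 4, t(2) = 2, t(3) = 3, t(4) = 8, t(5) = 11, t(6) = 3.
Since t(6) = t(3) = 3, the sequence is eventually periodic: after a pre-period of length 2 it cycles with period 3.
For n ≥ 3, t(n) depends only on (n - 3) mod 3. (822 - 3) mod 3 = 0, so t(822) = t(3) = 3.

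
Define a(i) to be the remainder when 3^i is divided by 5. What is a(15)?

Listing terms: a(0) = 1, a(1) = 3, a(2) = 4, a(3) = 2, a(4) = 1.
Since a(4) = a(0) = 1, the sequence is periodic with period 4.
(15 - 0) mod 4 = 3, so a(15) = a(3) = 2.

2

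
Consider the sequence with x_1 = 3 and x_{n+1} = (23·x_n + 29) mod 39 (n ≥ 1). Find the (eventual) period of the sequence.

We have x_1 = 3, x_2 = 20, x_3 = 21, x_4 = 5, x_5 = 27, x_6 = 26, x_7 = 3.
The sequence repeats with period 6.

6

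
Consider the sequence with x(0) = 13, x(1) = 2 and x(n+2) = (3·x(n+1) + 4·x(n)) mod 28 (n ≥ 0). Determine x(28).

Listing terms: x(0) = 13,  x(1) = 2,  x(2) = 2,  x(3) = 14,  x(4) = 22,  x(5) = 10,  x(6) = 6,  x(7) = 2,  x(8) = 2.
Since (x(7), x(8)) = (x(1), x(2)) = (2, 2) (two consecutive terms determine the rest), the sequence is eventually periodic: after a pre-period of length 1 it cycles with period 6.
For n ≥ 1, x(n) depends only on (n - 1) mod 6. (28 - 1) mod 6 = 3, so x(28) = x(4) = 22.

22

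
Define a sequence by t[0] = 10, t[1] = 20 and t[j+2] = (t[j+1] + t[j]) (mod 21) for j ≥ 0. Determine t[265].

8

We have t[0] = 10,  t[1] = 20,  t[2] = 9,  t[3] = 8,  t[4] = 17,  t[5] = 4,  t[6] = 0,  t[7] = 4,  t[8] = 4,  t[9] = 8,  t[10] = 12,  t[11] = 20,  t[12] = 11,  t[13] = 10,  t[14] = 0,  t[15] = 10,  t[16] = 10,  t[17] = 20.
Since (t[16], t[17]) = (t[0], t[1]) = (10, 20) (two consecutive terms determine the rest), the sequence is periodic with period 16.
(265 - 0) mod 16 = 9, so t[265] = t[9] = 8.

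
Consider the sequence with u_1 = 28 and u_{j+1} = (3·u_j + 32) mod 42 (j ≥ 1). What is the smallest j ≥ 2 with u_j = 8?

6

Listing terms: u_1 = 28; u_2 = 32; u_3 = 2; u_4 = 38; u_5 = 20; u_6 = 8; u_7 = 14; u_8 = 32.
Since u_8 = u_2 = 32, the sequence is eventually periodic: after a pre-period of length 1 it cycles with period 6.
The value 8 first appears (with j ≥ 2) at u_6.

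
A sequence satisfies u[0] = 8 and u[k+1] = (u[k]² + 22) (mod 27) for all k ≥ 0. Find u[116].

We have u[0] = 8,  u[1] = 5,  u[2] = 20,  u[3] = 17,  u[4] = 14,  u[5] = 2,  u[6] = 26,  u[7] = 23,  u[8] = 11,  u[9] = 8.
Since u[9] = u[0] = 8, the sequence is periodic with period 9.
So u[116] = u[0 + ((116-0) mod 9)] = u[8] = 11.

11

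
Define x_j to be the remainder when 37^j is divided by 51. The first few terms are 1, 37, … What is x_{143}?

Listing terms: x_0 = 1, x_1 = 37, x_2 = 43, x_3 = 10, x_4 = 13, x_5 = 22, x_6 = 49, x_7 = 28, x_8 = 16, x_9 = 31, x_{10} = 25, x_{11} = 7, x_{12} = 4, x_{13} = 46, x_{14} = 19, x_{15} = 40, x_{16} = 1.
Since x_{16} = x_0 = 1, the sequence is periodic with period 16.
So x_{143} = x_{0 + ((143-0) mod 16)} = x_{15} = 40.

40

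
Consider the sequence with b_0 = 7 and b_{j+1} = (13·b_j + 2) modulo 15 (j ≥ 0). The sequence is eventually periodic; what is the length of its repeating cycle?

We have b_0 = 7; b_1 = 3; b_2 = 11; b_3 = 10; b_4 = 12; b_5 = 8; b_6 = 1; b_7 = 0; b_8 = 2; b_9 = 13; b_{10} = 6; b_{11} = 5; b_{12} = 7.
Since b_{12} = b_0 = 7, the sequence is periodic with period 12.

12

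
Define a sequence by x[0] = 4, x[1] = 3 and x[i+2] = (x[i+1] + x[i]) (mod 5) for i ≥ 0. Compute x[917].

4

Listing terms: x[0] = 4, x[1] = 3, x[2] = 2, x[3] = 0, x[4] = 2, x[5] = 2, x[6] = 4, x[7] = 1, x[8] = 0, x[9] = 1, x[10] = 1, x[11] = 2, x[12] = 3, x[13] = 0, x[14] = 3, x[15] = 3, x[16] = 1, x[17] = 4, x[18] = 0, x[19] = 4, x[20] = 4, x[21] = 3.
The sequence repeats with period 20.
So x[917] = x[0 + ((917-0) mod 20)] = x[17] = 4.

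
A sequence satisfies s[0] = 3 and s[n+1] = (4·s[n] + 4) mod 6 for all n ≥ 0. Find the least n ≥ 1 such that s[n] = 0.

3

Listing terms: s[0] = 3; s[1] = 4; s[2] = 2; s[3] = 0; s[4] = 4.
Since s[4] = s[1] = 4, the sequence is eventually periodic: after a pre-period of length 1 it cycles with period 3.
The value 0 first appears (with n ≥ 1) at s[3].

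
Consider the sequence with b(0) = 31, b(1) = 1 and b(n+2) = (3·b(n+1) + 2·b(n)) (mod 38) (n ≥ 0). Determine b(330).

Listing terms: b(0) = 31, b(1) = 1, b(2) = 27, b(3) = 7, b(4) = 37, b(5) = 11, b(6) = 31, b(7) = 1.
Since (b(6), b(7)) = (b(0), b(1)) = (31, 1) (two consecutive terms determine the rest), the sequence is periodic with period 6.
So b(330) = b(0 + ((330-0) mod 6)) = b(0) = 31.

31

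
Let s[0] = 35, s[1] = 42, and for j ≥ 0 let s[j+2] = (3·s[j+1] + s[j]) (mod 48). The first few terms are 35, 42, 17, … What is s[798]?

We have s[0] = 35; s[1] = 42; s[2] = 17; s[3] = 45; s[4] = 8; s[5] = 21; s[6] = 23; s[7] = 42; s[8] = 5; s[9] = 9; s[10] = 32; s[11] = 9; s[12] = 11; s[13] = 42; s[14] = 41; s[15] = 21; s[16] = 8; s[17] = 45; s[18] = 47; s[19] = 42; s[20] = 29; s[21] = 33; s[22] = 32; s[23] = 33; s[24] = 35; s[25] = 42.
Since (s[24], s[25]) = (s[0], s[1]) = (35, 42) (two consecutive terms determine the rest), the sequence is periodic with period 24.
So s[798] = s[0 + ((798-0) mod 24)] = s[6] = 23.

23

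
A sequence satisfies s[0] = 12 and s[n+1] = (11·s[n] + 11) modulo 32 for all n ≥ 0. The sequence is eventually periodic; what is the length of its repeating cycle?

s[0] = 12; s[1] = 15; s[2] = 16; s[3] = 27; s[4] = 20; s[5] = 7; s[6] = 24; s[7] = 19; s[8] = 28; s[9] = 31; s[10] = 0; s[11] = 11; s[12] = 4; s[13] = 23; s[14] = 8; s[15] = 3; s[16] = 12.
The sequence repeats with period 16.

16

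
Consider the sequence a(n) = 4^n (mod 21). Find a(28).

a(0) = 1,  a(1) = 4,  a(2) = 16,  a(3) = 1.
Since a(3) = a(0) = 1, the sequence is periodic with period 3.
So a(28) = a(0 + ((28-0) mod 3)) = a(1) = 4.

4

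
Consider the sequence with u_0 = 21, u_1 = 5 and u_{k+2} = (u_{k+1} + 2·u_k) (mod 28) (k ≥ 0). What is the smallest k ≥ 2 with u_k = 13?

We have u_0 = 21, u_1 = 5, u_2 = 19, u_3 = 1, u_4 = 11, u_5 = 13, u_6 = 7, u_7 = 5, u_8 = 19.
Since (u_7, u_8) = (u_1, u_2) = (5, 19) (two consecutive terms determine the rest), the sequence is eventually periodic: after a pre-period of length 1 it cycles with period 6.
The value 13 first appears (with k ≥ 2) at u_5.

5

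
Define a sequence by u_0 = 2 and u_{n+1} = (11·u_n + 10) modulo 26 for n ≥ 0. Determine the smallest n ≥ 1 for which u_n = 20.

5

Listing terms: u_0 = 2, u_1 = 6, u_2 = 24, u_3 = 14, u_4 = 8, u_5 = 20, u_6 = 22, u_7 = 18, u_8 = 0, u_9 = 10, u_{10} = 16, u_{11} = 4, u_{12} = 2.
Since u_{12} = u_0 = 2, the sequence is periodic with period 12.
The value 20 first appears (with n ≥ 1) at u_5.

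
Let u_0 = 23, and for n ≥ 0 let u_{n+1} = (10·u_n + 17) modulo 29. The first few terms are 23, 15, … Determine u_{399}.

Computing terms: u_0 = 23; u_1 = 15; u_2 = 22; u_3 = 5; u_4 = 9; u_5 = 20; u_6 = 14; u_7 = 12; u_8 = 21; u_9 = 24; u_{10} = 25; u_{11} = 6; u_{12} = 19; u_{13} = 4; u_{14} = 28; u_{15} = 7; u_{16} = 0; u_{17} = 17; u_{18} = 13; u_{19} = 2; u_{20} = 8; u_{21} = 10; u_{22} = 1; u_{23} = 27; u_{24} = 26; u_{25} = 16; u_{26} = 3; u_{27} = 18; u_{28} = 23.
Since u_{28} = u_0 = 23, the sequence is periodic with period 28.
(399 - 0) mod 28 = 7, so u_{399} = u_7 = 12.

12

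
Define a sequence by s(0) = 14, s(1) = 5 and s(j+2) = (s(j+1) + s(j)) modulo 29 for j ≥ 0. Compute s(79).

We have s(0) = 14,  s(1) = 5,  s(2) = 19,  s(3) = 24,  s(4) = 14,  s(5) = 9,  s(6) = 23,  s(7) = 3,  s(8) = 26,  s(9) = 0,  s(10) = 26,  s(11) = 26,  s(12) = 23,  s(13) = 20,  s(14) = 14,  s(15) = 5.
The sequence repeats with period 14.
(79 - 0) mod 14 = 9, so s(79) = s(9) = 0.

0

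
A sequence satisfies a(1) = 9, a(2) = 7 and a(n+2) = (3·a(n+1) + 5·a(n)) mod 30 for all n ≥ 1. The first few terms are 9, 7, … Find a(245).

Listing terms: a(1) = 9,  a(2) = 7,  a(3) = 6,  a(4) = 23,  a(5) = 9,  a(6) = 22,  a(7) = 21,  a(8) = 23,  a(9) = 24,  a(10) = 7,  a(11) = 21,  a(12) = 8,  a(13) = 9,  a(14) = 7.
The sequence repeats with period 12.
(245 - 1) mod 12 = 4, so a(245) = a(5) = 9.

9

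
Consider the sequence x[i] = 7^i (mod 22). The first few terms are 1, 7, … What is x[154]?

3

Computing terms: x[0] = 1; x[1] = 7; x[2] = 5; x[3] = 13; x[4] = 3; x[5] = 21; x[6] = 15; x[7] = 17; x[8] = 9; x[9] = 19; x[10] = 1.
Since x[10] = x[0] = 1, the sequence is periodic with period 10.
(154 - 0) mod 10 = 4, so x[154] = x[4] = 3.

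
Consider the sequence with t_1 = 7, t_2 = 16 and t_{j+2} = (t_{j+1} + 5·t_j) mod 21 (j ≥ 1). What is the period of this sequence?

42

Listing terms: t_1 = 7,  t_2 = 16,  t_3 = 9,  t_4 = 5,  t_5 = 8,  t_6 = 12,  t_7 = 10,  t_8 = 7,  t_9 = 15,  t_{10} = 8,  t_{11} = 20,  t_{12} = 18,  t_{13} = 13,  t_{14} = 19,  t_{15} = 0,  t_{16} = 11,  t_{17} = 11,  t_{18} = 3,  t_{19} = 16,  t_{20} = 10,  t_{21} = 6,  t_{22} = 14,  t_{23} = 2,  t_{24} = 9,  t_{25} = 19,  t_{26} = 1,  t_{27} = 12,  t_{28} = 17,  t_{29} = 14,  t_{30} = 15,  t_{31} = 1,  t_{32} = 13,  t_{33} = 18,  t_{34} = 20,  t_{35} = 5,  t_{36} = 0,  t_{37} = 4,  t_{38} = 4,  t_{39} = 3,  t_{40} = 2,  t_{41} = 17,  t_{42} = 6,  t_{43} = 7,  t_{44} = 16.
The sequence repeats with period 42.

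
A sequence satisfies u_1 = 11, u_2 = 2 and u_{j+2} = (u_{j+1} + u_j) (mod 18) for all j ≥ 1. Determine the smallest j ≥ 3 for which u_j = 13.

3

u_1 = 11, u_2 = 2, u_3 = 13, u_4 = 15, u_5 = 10, u_6 = 7, u_7 = 17, u_8 = 6, u_9 = 5, u_{10} = 11, u_{11} = 16, u_{12} = 9, u_{13} = 7, u_{14} = 16, u_{15} = 5, u_{16} = 3, u_{17} = 8, u_{18} = 11, u_{19} = 1, u_{20} = 12, u_{21} = 13, u_{22} = 7, u_{23} = 2, u_{24} = 9, u_{25} = 11, u_{26} = 2.
Since (u_{25}, u_{26}) = (u_1, u_2) = (11, 2) (two consecutive terms determine the rest), the sequence is periodic with period 24.
The value 13 first appears (with j ≥ 3) at u_3.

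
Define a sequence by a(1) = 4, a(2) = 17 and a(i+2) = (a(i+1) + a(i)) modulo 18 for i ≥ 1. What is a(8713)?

We have a(1) = 4; a(2) = 17; a(3) = 3; a(4) = 2; a(5) = 5; a(6) = 7; a(7) = 12; a(8) = 1; a(9) = 13; a(10) = 14; a(11) = 9; a(12) = 5; a(13) = 14; a(14) = 1; a(15) = 15; a(16) = 16; a(17) = 13; a(18) = 11; a(19) = 6; a(20) = 17; a(21) = 5; a(22) = 4; a(23) = 9; a(24) = 13; a(25) = 4; a(26) = 17.
The sequence repeats with period 24.
(8713 - 1) mod 24 = 0, so a(8713) = a(1) = 4.

4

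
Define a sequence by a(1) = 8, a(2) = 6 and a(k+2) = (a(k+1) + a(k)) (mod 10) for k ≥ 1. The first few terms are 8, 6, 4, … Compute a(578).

8

We have a(1) = 8,  a(2) = 6,  a(3) = 4,  a(4) = 0,  a(5) = 4,  a(6) = 4,  a(7) = 8,  a(8) = 2,  a(9) = 0,  a(10) = 2,  a(11) = 2,  a(12) = 4,  a(13) = 6,  a(14) = 0,  a(15) = 6,  a(16) = 6,  a(17) = 2,  a(18) = 8,  a(19) = 0,  a(20) = 8,  a(21) = 8,  a(22) = 6.
Since (a(21), a(22)) = (a(1), a(2)) = (8, 6) (two consecutive terms determine the rest), the sequence is periodic with period 20.
So a(578) = a(1 + ((578-1) mod 20)) = a(18) = 8.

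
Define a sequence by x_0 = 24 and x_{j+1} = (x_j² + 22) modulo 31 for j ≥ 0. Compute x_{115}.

29

We have x_0 = 24, x_1 = 9, x_2 = 10, x_3 = 29, x_4 = 26, x_5 = 16, x_6 = 30, x_7 = 23, x_8 = 24.
The sequence repeats with period 8.
So x_{115} = x_{0 + ((115-0) mod 8)} = x_3 = 29.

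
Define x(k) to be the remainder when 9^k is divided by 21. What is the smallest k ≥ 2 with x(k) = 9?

4

Computing terms: x(1) = 9; x(2) = 18; x(3) = 15; x(4) = 9.
The sequence repeats with period 3.
The value 9 next appears (with k ≥ 2) at x(4).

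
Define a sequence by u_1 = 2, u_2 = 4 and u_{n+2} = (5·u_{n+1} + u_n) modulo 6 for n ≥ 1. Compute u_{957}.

4

Computing terms: u_1 = 2; u_2 = 4; u_3 = 4; u_4 = 0; u_5 = 4; u_6 = 2; u_7 = 2; u_8 = 0; u_9 = 2; u_{10} = 4.
Since (u_9, u_{10}) = (u_1, u_2) = (2, 4) (two consecutive terms determine the rest), the sequence is periodic with period 8.
(957 - 1) mod 8 = 4, so u_{957} = u_5 = 4.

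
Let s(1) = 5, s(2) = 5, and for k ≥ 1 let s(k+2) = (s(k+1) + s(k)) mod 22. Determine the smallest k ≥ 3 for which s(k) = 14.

We have s(1) = 5, s(2) = 5, s(3) = 10, s(4) = 15, s(5) = 3, s(6) = 18, s(7) = 21, s(8) = 17, s(9) = 16, s(10) = 11, s(11) = 5, s(12) = 16, s(13) = 21, s(14) = 15, s(15) = 14, s(16) = 7, s(17) = 21, s(18) = 6, s(19) = 5, s(20) = 11, s(21) = 16, s(22) = 5, s(23) = 21, s(24) = 4, s(25) = 3, s(26) = 7, s(27) = 10, s(28) = 17, s(29) = 5, s(30) = 0, s(31) = 5, s(32) = 5.
The sequence repeats with period 30.
The value 14 first appears (with k ≥ 3) at s(15).

15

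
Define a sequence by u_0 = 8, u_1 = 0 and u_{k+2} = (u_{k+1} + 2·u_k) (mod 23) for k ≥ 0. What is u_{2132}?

Computing terms: u_0 = 8,  u_1 = 0,  u_2 = 16,  u_3 = 16,  u_4 = 2,  u_5 = 11,  u_6 = 15,  u_7 = 14,  u_8 = 21,  u_9 = 3,  u_{10} = 22,  u_{11} = 5,  u_{12} = 3,  u_{13} = 13,  u_{14} = 19,  u_{15} = 22,  u_{16} = 14,  u_{17} = 12,  u_{18} = 17,  u_{19} = 18,  u_{20} = 6,  u_{21} = 19,  u_{22} = 8,  u_{23} = 0.
The sequence repeats with period 22.
So u_{2132} = u_{0 + ((2132-0) mod 22)} = u_{20} = 6.

6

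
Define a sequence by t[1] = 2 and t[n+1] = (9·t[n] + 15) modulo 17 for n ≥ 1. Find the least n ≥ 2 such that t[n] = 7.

5

Listing terms: t[1] = 2, t[2] = 16, t[3] = 6, t[4] = 1, t[5] = 7, t[6] = 10, t[7] = 3, t[8] = 8, t[9] = 2.
The sequence repeats with period 8.
The value 7 first appears (with n ≥ 2) at t[5].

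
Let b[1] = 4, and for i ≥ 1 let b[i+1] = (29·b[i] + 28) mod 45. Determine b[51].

We have b[1] = 4; b[2] = 9; b[3] = 19; b[4] = 39; b[5] = 34; b[6] = 24; b[7] = 4.
Since b[7] = b[1] = 4, the sequence is periodic with period 6.
So b[51] = b[1 + ((51-1) mod 6)] = b[3] = 19.

19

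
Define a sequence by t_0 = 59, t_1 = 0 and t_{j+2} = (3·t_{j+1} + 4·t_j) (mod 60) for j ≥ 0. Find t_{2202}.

56

t_0 = 59; t_1 = 0; t_2 = 56; t_3 = 48; t_4 = 8; t_5 = 36; t_6 = 20; t_7 = 24; t_8 = 32; t_9 = 12; t_{10} = 44; t_{11} = 0; t_{12} = 56.
Since (t_{11}, t_{12}) = (t_1, t_2) = (0, 56) (two consecutive terms determine the rest), the sequence is eventually periodic: after a pre-period of length 1 it cycles with period 10.
For j ≥ 1, t_j depends only on (j - 1) mod 10. (2202 - 1) mod 10 = 1, so t_{2202} = t_2 = 56.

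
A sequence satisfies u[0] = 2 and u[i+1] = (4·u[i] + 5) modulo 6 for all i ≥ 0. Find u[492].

We have u[0] = 2, u[1] = 1, u[2] = 3, u[3] = 5, u[4] = 1.
Since u[4] = u[1] = 1, the sequence is eventually periodic: after a pre-period of length 1 it cycles with period 3.
For i ≥ 1, u[i] depends only on (i - 1) mod 3. (492 - 1) mod 3 = 2, so u[492] = u[3] = 5.

5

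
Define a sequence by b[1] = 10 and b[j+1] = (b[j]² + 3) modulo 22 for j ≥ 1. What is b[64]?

Listing terms: b[1] = 10; b[2] = 15; b[3] = 8; b[4] = 1; b[5] = 4; b[6] = 19; b[7] = 12; b[8] = 15.
Since b[8] = b[2] = 15, the sequence is eventually periodic: after a pre-period of length 1 it cycles with period 6.
For j ≥ 2, b[j] depends only on (j - 2) mod 6. (64 - 2) mod 6 = 2, so b[64] = b[4] = 1.

1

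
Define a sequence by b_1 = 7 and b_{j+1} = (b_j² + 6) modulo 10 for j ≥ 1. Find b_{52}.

7

Listing terms: b_1 = 7,  b_2 = 5,  b_3 = 1,  b_4 = 7.
Since b_4 = b_1 = 7, the sequence is periodic with period 3.
So b_{52} = b_{1 + ((52-1) mod 3)} = b_1 = 7.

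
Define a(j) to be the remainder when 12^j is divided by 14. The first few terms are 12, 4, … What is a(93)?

We have a(1) = 12, a(2) = 4, a(3) = 6, a(4) = 2, a(5) = 10, a(6) = 8, a(7) = 12.
Since a(7) = a(1) = 12, the sequence is periodic with period 6.
So a(93) = a(1 + ((93-1) mod 6)) = a(3) = 6.

6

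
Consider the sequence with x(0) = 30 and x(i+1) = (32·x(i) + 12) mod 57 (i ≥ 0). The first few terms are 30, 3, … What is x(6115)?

Listing terms: x(0) = 30, x(1) = 3, x(2) = 51, x(3) = 48, x(4) = 9, x(5) = 15, x(6) = 36, x(7) = 24, x(8) = 39, x(9) = 6, x(10) = 33, x(11) = 42, x(12) = 45, x(13) = 27, x(14) = 21, x(15) = 0, x(16) = 12, x(17) = 54, x(18) = 30.
Since x(18) = x(0) = 30, the sequence is periodic with period 18.
So x(6115) = x(0 + ((6115-0) mod 18)) = x(13) = 27.

27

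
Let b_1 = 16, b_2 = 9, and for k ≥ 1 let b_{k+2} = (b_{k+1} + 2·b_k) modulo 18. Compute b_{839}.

We have b_1 = 16, b_2 = 9, b_3 = 5, b_4 = 5, b_5 = 15, b_6 = 7, b_7 = 1, b_8 = 15, b_9 = 17, b_{10} = 11, b_{11} = 9, b_{12} = 13, b_{13} = 13, b_{14} = 3, b_{15} = 11, b_{16} = 17, b_{17} = 3, b_{18} = 1, b_{19} = 7, b_{20} = 9, b_{21} = 5.
Since (b_{20}, b_{21}) = (b_2, b_3) = (9, 5) (two consecutive terms determine the rest), the sequence is eventually periodic: after a pre-period of length 1 it cycles with period 18.
For k ≥ 2, b_k depends only on (k - 2) mod 18. (839 - 2) mod 18 = 9, so b_{839} = b_{11} = 9.

9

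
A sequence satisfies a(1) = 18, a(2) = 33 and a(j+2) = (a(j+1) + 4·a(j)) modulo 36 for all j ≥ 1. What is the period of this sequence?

Computing terms: a(1) = 18; a(2) = 33; a(3) = 33; a(4) = 21; a(5) = 9; a(6) = 21; a(7) = 21; a(8) = 33; a(9) = 9; a(10) = 33; a(11) = 33.
Since (a(10), a(11)) = (a(2), a(3)) = (33, 33) (two consecutive terms determine the rest), the sequence is eventually periodic: after a pre-period of length 1 it cycles with period 8.

8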